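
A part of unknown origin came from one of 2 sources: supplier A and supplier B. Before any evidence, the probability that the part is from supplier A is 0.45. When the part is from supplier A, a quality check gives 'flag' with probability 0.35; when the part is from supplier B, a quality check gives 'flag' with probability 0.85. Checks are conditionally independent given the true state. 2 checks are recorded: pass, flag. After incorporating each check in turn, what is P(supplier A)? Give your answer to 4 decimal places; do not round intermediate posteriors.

After 'pass': P(supplier A) = 0.65·0.4500 / (0.65·0.4500 + 0.15·0.5500) ≈ 0.7800
After 'flag': P(supplier A) = 0.35·0.7800 / (0.35·0.7800 + 0.85·0.2200) ≈ 0.5935

0.5935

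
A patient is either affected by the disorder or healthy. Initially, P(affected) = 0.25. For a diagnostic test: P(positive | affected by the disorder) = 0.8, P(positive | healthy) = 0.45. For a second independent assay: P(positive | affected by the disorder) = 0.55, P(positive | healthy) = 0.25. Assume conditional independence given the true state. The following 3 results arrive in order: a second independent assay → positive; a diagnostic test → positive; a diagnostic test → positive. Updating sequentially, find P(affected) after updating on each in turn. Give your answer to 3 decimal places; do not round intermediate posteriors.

After a second independent assay='positive': P(affected) = 0.55·0.2500 / (0.55·0.2500 + 0.25·0.7500) ≈ 0.4231
After a diagnostic test='positive': P(affected) = 0.8·0.4231 / (0.8·0.4231 + 0.45·0.5769) ≈ 0.5659
After a diagnostic test='positive': P(affected) = 0.8·0.5659 / (0.8·0.5659 + 0.45·0.4341) ≈ 0.6986

0.699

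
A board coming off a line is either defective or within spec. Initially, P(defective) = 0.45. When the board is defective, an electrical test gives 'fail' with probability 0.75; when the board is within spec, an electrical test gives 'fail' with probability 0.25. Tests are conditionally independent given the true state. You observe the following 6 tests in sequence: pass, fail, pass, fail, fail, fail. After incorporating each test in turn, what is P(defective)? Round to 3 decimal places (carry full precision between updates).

After 'pass': P(defective) = 0.25·0.4500 / (0.25·0.4500 + 0.75·0.5500) ≈ 0.2143
After 'fail': P(defective) = 0.75·0.2143 / (0.75·0.2143 + 0.25·0.7857) ≈ 0.4500
After 'pass': P(defective) = 0.25·0.4500 / (0.25·0.4500 + 0.75·0.5500) ≈ 0.2143
After 'fail': P(defective) = 0.75·0.2143 / (0.75·0.2143 + 0.25·0.7857) ≈ 0.4500
After 'fail': P(defective) = 0.75·0.4500 / (0.75·0.4500 + 0.25·0.5500) ≈ 0.7105
After 'fail': P(defective) = 0.75·0.7105 / (0.75·0.7105 + 0.25·0.2895) ≈ 0.8804

0.880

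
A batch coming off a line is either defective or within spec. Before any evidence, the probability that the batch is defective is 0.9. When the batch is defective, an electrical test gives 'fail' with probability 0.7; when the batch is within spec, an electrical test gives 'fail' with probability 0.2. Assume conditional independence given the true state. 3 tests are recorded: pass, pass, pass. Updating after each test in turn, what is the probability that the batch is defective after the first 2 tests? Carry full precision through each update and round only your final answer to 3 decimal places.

0.559

Apply Bayes' rule sequentially, carrying P(defective) forward.
After 'pass': P(defective) = 0.3·0.9000 / (0.3·0.9000 + 0.8·0.1000) ≈ 0.7714
After 'pass': P(defective) = 0.3·0.7714 / (0.3·0.7714 + 0.8·0.2286) ≈ 0.5586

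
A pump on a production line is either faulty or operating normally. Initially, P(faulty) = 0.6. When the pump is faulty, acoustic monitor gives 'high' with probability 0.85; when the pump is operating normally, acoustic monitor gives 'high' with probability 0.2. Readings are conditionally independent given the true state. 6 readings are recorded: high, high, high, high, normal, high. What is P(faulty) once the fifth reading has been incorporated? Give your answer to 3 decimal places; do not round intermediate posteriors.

After 'high': P(faulty) = 0.85·0.6000 / (0.85·0.6000 + 0.2·0.4000) ≈ 0.8644
After 'high': P(faulty) = 0.85·0.8644 / (0.85·0.8644 + 0.2·0.1356) ≈ 0.9644
After 'high': P(faulty) = 0.85·0.9644 / (0.85·0.9644 + 0.2·0.0356) ≈ 0.9914
After 'high': P(faulty) = 0.85·0.9914 / (0.85·0.9914 + 0.2·0.0086) ≈ 0.9980
After 'normal': P(faulty) = 0.15·0.9980 / (0.15·0.9980 + 0.8·0.0020) ≈ 0.9892

0.989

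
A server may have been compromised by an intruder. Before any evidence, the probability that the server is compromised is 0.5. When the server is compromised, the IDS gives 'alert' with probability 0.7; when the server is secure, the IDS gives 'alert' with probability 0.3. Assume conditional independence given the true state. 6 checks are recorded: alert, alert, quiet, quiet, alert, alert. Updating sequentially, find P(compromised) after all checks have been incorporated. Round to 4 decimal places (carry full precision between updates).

0.8448

After 'alert': P(compromised) = 0.7·0.5000 / (0.7·0.5000 + 0.3·0.5000) ≈ 0.7000
After 'alert': P(compromised) = 0.7·0.7000 / (0.7·0.7000 + 0.3·0.3000) ≈ 0.8448
After 'quiet': P(compromised) = 0.3·0.8448 / (0.3·0.8448 + 0.7·0.1552) ≈ 0.7000
After 'quiet': P(compromised) = 0.3·0.7000 / (0.3·0.7000 + 0.7·0.3000) ≈ 0.5000
After 'alert': P(compromised) = 0.7·0.5000 / (0.7·0.5000 + 0.3·0.5000) ≈ 0.7000
After 'alert': P(compromised) = 0.7·0.7000 / (0.7·0.7000 + 0.3·0.3000) ≈ 0.8448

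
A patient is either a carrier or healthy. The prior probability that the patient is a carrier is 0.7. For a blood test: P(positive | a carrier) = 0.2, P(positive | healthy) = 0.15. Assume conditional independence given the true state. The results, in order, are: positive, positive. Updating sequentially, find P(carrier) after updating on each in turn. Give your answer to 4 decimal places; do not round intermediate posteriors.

0.8058

After 'positive': P(carrier) = 0.2·0.7000 / (0.2·0.7000 + 0.15·0.3000) ≈ 0.7568
After 'positive': P(carrier) = 0.2·0.7568 / (0.2·0.7568 + 0.15·0.2432) ≈ 0.8058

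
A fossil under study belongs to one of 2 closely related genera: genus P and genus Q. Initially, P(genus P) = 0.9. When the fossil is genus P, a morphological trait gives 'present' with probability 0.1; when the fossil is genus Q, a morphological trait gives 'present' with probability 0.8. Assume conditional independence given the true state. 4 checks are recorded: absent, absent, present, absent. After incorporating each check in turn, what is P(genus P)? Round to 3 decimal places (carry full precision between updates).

Each posterior becomes the prior for the next update.
After 'absent': P(genus P) = 0.9·0.9000 / (0.9·0.9000 + 0.2·0.1000) ≈ 0.9759
After 'absent': P(genus P) = 0.9·0.9759 / (0.9·0.9759 + 0.2·0.0241) ≈ 0.9945
After 'present': P(genus P) = 0.1·0.9945 / (0.1·0.9945 + 0.8·0.0055) ≈ 0.9580
After 'absent': P(genus P) = 0.9·0.9580 / (0.9·0.9580 + 0.2·0.0420) ≈ 0.9903

0.990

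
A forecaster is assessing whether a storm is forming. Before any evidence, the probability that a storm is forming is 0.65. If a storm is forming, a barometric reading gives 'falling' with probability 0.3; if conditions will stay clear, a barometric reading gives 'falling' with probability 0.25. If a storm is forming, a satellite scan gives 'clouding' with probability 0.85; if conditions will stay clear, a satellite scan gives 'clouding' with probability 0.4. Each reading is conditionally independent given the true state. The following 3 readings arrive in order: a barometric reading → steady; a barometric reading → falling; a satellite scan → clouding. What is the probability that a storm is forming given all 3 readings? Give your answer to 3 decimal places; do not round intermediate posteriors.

0.815

After a barometric reading='steady': P(storm) = 0.7·0.6500 / (0.7·0.6500 + 0.75·0.3500) ≈ 0.6341
After a barometric reading='falling': P(storm) = 0.3·0.6341 / (0.3·0.6341 + 0.25·0.3659) ≈ 0.6753
After a satellite scan='clouding': P(storm) = 0.85·0.6753 / (0.85·0.6753 + 0.4·0.3247) ≈ 0.8155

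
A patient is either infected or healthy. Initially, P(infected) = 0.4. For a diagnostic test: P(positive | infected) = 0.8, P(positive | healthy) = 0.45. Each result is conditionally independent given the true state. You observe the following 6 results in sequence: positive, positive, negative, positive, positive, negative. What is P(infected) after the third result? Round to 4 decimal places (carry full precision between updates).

0.4338

After 'positive': P(infected) = 0.8·0.4000 / (0.8·0.4000 + 0.45·0.6000) ≈ 0.5424
After 'positive': P(infected) = 0.8·0.5424 / (0.8·0.5424 + 0.45·0.4576) ≈ 0.6781
After 'negative': P(infected) = 0.2·0.6781 / (0.2·0.6781 + 0.55·0.3219) ≈ 0.4338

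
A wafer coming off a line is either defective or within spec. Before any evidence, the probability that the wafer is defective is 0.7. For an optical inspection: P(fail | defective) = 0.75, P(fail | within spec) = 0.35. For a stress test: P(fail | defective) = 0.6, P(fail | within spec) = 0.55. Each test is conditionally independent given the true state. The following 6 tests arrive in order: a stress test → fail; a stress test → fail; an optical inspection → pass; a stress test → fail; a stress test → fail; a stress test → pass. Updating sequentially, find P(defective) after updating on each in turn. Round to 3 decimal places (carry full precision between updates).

After a stress test='fail': P(defective) = 0.6·0.7000 / (0.6·0.7000 + 0.55·0.3000) ≈ 0.7179
After a stress test='fail': P(defective) = 0.6·0.7179 / (0.6·0.7179 + 0.55·0.2821) ≈ 0.7352
After an optical inspection='pass': P(defective) = 0.25·0.7352 / (0.25·0.7352 + 0.65·0.2648) ≈ 0.5164
After a stress test='fail': P(defective) = 0.6·0.5164 / (0.6·0.5164 + 0.55·0.4836) ≈ 0.5381
After a stress test='fail': P(defective) = 0.6·0.5381 / (0.6·0.5381 + 0.55·0.4619) ≈ 0.5597
After a stress test='pass': P(defective) = 0.4·0.5597 / (0.4·0.5597 + 0.45·0.4403) ≈ 0.5305

0.530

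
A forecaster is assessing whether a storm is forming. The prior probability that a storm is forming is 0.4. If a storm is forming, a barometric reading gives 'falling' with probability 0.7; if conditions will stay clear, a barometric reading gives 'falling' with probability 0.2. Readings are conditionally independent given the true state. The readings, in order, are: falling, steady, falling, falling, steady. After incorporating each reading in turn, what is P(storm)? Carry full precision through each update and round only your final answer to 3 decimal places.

0.801

After 'falling': P(storm) = 0.7·0.4000 / (0.7·0.4000 + 0.2·0.6000) ≈ 0.7000
After 'steady': P(storm) = 0.3·0.7000 / (0.3·0.7000 + 0.8·0.3000) ≈ 0.4667
After 'falling': P(storm) = 0.7·0.4667 / (0.7·0.4667 + 0.2·0.5333) ≈ 0.7538
After 'falling': P(storm) = 0.7·0.7538 / (0.7·0.7538 + 0.2·0.2462) ≈ 0.9147
After 'steady': P(storm) = 0.3·0.9147 / (0.3·0.9147 + 0.8·0.0853) ≈ 0.8008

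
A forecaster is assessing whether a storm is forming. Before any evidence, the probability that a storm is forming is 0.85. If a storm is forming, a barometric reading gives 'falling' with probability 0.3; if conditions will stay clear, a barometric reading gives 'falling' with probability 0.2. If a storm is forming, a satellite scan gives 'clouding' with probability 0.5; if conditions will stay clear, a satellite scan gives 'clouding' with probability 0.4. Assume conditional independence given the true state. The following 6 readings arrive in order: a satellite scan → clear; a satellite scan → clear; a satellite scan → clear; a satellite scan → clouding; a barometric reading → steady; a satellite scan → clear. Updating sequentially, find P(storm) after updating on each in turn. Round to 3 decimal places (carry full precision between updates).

After a satellite scan='clear': P(storm) = 0.5·0.8500 / (0.5·0.8500 + 0.6·0.1500) ≈ 0.8252
After a satellite scan='clear': P(storm) = 0.5·0.8252 / (0.5·0.8252 + 0.6·0.1748) ≈ 0.7974
After a satellite scan='clear': P(storm) = 0.5·0.7974 / (0.5·0.7974 + 0.6·0.2026) ≈ 0.7663
After a satellite scan='clouding': P(storm) = 0.5·0.7663 / (0.5·0.7663 + 0.4·0.2337) ≈ 0.8039
After a barometric reading='steady': P(storm) = 0.7·0.8039 / (0.7·0.8039 + 0.8·0.1961) ≈ 0.7820
After a satellite scan='clear': P(storm) = 0.5·0.7820 / (0.5·0.7820 + 0.6·0.2180) ≈ 0.7493

0.749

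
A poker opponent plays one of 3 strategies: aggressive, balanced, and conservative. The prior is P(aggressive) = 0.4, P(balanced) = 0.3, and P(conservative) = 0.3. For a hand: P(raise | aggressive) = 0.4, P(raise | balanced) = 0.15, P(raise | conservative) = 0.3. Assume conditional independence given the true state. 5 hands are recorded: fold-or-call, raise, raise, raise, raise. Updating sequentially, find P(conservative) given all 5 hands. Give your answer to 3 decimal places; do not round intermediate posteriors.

0.213

After 'fold-or-call': normaliser = 0.6·0.4000 + 0.85·0.3000 + 0.7·0.3000; P(aggressive) ≈ 0.3404, P(balanced) ≈ 0.3617, P(conservative) ≈ 0.2979
After 'raise': normaliser = 0.4·0.3404 + 0.15·0.3617 + 0.3·0.2979; P(aggressive) ≈ 0.4867, P(balanced) ≈ 0.1939, P(conservative) ≈ 0.3194
After 'raise': normaliser = 0.4·0.4867 + 0.15·0.1939 + 0.3·0.3194; P(aggressive) ≈ 0.6092, P(balanced) ≈ 0.0910, P(conservative) ≈ 0.2998
After 'raise': normaliser = 0.4·0.6092 + 0.15·0.0910 + 0.3·0.2998; P(aggressive) ≈ 0.7017, P(balanced) ≈ 0.0393, P(conservative) ≈ 0.2590
After 'raise': normaliser = 0.4·0.7017 + 0.15·0.0393 + 0.3·0.2590; P(aggressive) ≈ 0.7705, P(balanced) ≈ 0.0162, P(conservative) ≈ 0.2133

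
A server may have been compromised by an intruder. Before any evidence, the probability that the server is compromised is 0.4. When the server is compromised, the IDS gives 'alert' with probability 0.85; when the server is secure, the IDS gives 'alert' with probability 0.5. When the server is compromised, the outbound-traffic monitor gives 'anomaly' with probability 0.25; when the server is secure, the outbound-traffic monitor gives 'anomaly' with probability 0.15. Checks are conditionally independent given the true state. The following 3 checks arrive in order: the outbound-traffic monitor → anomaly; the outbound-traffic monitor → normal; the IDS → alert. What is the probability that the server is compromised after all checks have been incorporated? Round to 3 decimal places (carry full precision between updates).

0.625

After the outbound-traffic monitor='anomaly': P(compromised) = 0.25·0.4000 / (0.25·0.4000 + 0.15·0.6000) ≈ 0.5263
After the outbound-traffic monitor='normal': P(compromised) = 0.75·0.5263 / (0.75·0.5263 + 0.85·0.4737) ≈ 0.4950
After the IDS='alert': P(compromised) = 0.85·0.4950 / (0.85·0.4950 + 0.5·0.5050) ≈ 0.6250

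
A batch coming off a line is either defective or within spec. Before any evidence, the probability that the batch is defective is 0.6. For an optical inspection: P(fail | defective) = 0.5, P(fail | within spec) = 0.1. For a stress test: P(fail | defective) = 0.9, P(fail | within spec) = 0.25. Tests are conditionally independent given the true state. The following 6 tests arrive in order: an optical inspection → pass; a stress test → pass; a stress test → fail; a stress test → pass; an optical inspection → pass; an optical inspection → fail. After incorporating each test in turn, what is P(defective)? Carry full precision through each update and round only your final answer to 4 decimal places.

0.1290

After an optical inspection='pass': P(defective) = 0.5·0.6000 / (0.5·0.6000 + 0.9·0.4000) ≈ 0.4545
After a stress test='pass': P(defective) = 0.1·0.4545 / (0.1·0.4545 + 0.75·0.5455) ≈ 0.1000
After a stress test='fail': P(defective) = 0.9·0.1000 / (0.9·0.1000 + 0.25·0.9000) ≈ 0.2857
After a stress test='pass': P(defective) = 0.1·0.2857 / (0.1·0.2857 + 0.75·0.7143) ≈ 0.0506
After an optical inspection='pass': P(defective) = 0.5·0.0506 / (0.5·0.0506 + 0.9·0.9494) ≈ 0.0288
After an optical inspection='fail': P(defective) = 0.5·0.0288 / (0.5·0.0288 + 0.1·0.9712) ≈ 0.1290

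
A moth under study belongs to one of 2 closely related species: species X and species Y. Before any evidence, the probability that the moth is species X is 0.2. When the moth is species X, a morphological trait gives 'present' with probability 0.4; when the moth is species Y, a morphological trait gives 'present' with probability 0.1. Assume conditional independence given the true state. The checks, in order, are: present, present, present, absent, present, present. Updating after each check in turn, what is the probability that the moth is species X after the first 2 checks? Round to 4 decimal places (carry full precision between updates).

Each posterior becomes the prior for the next update.
After 'present': P(species X) = 0.4·0.2000 / (0.4·0.2000 + 0.1·0.8000) ≈ 0.5000
After 'present': P(species X) = 0.4·0.5000 / (0.4·0.5000 + 0.1·0.5000) ≈ 0.8000

0.8000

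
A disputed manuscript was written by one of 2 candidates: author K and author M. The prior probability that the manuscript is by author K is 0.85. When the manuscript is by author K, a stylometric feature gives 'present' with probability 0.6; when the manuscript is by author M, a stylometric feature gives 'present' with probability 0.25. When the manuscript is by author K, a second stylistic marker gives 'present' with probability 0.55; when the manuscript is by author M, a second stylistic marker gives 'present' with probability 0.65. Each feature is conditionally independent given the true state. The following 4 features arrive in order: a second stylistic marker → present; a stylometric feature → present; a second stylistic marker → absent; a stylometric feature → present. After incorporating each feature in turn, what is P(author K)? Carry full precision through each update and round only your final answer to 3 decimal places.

0.973

After a second stylistic marker='present': P(author K) = 0.55·0.8500 / (0.55·0.8500 + 0.65·0.1500) ≈ 0.8274
After a stylometric feature='present': P(author K) = 0.6·0.8274 / (0.6·0.8274 + 0.25·0.1726) ≈ 0.9200
After a second stylistic marker='absent': P(author K) = 0.45·0.9200 / (0.45·0.9200 + 0.35·0.0800) ≈ 0.9367
After a stylometric feature='present': P(author K) = 0.6·0.9367 / (0.6·0.9367 + 0.25·0.0633) ≈ 0.9726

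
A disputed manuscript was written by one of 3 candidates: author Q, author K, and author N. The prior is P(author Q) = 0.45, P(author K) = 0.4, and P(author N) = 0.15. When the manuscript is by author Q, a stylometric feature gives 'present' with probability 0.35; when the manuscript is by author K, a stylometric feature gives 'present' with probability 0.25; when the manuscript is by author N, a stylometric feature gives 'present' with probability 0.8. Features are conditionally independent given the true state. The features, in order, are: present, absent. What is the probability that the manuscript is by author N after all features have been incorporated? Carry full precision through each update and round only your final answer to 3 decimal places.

Each posterior becomes the prior for the next update.
After 'present': normaliser = 0.35·0.4500 + 0.25·0.4000 + 0.8·0.1500; P(author Q) ≈ 0.4172, P(author K) ≈ 0.2649, P(author N) ≈ 0.3179
After 'absent': normaliser = 0.65·0.4172 + 0.75·0.2649 + 0.2·0.3179; P(author Q) ≈ 0.5084, P(author K) ≈ 0.3724, P(author N) ≈ 0.1192

0.119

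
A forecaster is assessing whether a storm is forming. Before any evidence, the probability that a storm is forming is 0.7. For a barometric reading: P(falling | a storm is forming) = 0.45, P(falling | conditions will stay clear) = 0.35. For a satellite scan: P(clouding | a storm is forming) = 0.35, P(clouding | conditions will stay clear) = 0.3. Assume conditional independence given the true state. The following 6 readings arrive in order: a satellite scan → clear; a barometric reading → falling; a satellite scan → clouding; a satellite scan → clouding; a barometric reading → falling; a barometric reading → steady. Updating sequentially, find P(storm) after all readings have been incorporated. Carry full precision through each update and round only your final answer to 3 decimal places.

After a satellite scan='clear': P(storm) = 0.65·0.7000 / (0.65·0.7000 + 0.7·0.3000) ≈ 0.6842
After a barometric reading='falling': P(storm) = 0.45·0.6842 / (0.45·0.6842 + 0.35·0.3158) ≈ 0.7358
After a satellite scan='clouding': P(storm) = 0.35·0.7358 / (0.35·0.7358 + 0.3·0.2642) ≈ 0.7647
After a satellite scan='clouding': P(storm) = 0.35·0.7647 / (0.35·0.7647 + 0.3·0.2353) ≈ 0.7913
After a barometric reading='falling': P(storm) = 0.45·0.7913 / (0.45·0.7913 + 0.35·0.2087) ≈ 0.8298
After a barometric reading='steady': P(storm) = 0.55·0.8298 / (0.55·0.8298 + 0.65·0.1702) ≈ 0.8049

0.805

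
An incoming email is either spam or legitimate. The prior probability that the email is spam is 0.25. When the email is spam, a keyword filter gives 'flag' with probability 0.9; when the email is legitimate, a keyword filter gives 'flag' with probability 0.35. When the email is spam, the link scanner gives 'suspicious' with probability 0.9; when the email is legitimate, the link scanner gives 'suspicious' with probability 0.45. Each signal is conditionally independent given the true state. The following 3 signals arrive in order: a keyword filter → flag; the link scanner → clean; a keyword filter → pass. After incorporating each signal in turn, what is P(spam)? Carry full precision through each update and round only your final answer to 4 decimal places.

0.0234

Apply Bayes' rule sequentially, carrying P(spam) forward.
After a keyword filter='flag': P(spam) = 0.9·0.2500 / (0.9·0.2500 + 0.35·0.7500) ≈ 0.4615
After the link scanner='clean': P(spam) = 0.1·0.4615 / (0.1·0.4615 + 0.55·0.5385) ≈ 0.1348
After a keyword filter='pass': P(spam) = 0.1·0.1348 / (0.1·0.1348 + 0.65·0.8652) ≈ 0.0234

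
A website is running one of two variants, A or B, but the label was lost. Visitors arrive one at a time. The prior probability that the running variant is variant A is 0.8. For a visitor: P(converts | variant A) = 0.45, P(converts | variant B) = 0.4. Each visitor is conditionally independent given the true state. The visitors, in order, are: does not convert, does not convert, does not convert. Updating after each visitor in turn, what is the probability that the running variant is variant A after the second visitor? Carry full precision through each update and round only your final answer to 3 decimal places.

After 'does not convert': P(A) = 0.55·0.8000 / (0.55·0.8000 + 0.6·0.2000) ≈ 0.7857
After 'does not convert': P(A) = 0.55·0.7857 / (0.55·0.7857 + 0.6·0.2143) ≈ 0.7707

0.771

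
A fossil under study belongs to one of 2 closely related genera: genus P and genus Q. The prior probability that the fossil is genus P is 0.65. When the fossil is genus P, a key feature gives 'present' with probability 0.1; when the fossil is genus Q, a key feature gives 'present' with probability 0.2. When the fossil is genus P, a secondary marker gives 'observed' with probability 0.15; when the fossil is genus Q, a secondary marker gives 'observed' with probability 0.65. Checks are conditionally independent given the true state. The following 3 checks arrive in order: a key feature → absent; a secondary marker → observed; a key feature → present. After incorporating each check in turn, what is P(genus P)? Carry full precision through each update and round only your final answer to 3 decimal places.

After a key feature='absent': P(genus P) = 0.9·0.6500 / (0.9·0.6500 + 0.8·0.3500) ≈ 0.6763
After a secondary marker='observed': P(genus P) = 0.15·0.6763 / (0.15·0.6763 + 0.65·0.3237) ≈ 0.3253
After a key feature='present': P(genus P) = 0.1·0.3253 / (0.1·0.3253 + 0.2·0.6747) ≈ 0.1942

0.194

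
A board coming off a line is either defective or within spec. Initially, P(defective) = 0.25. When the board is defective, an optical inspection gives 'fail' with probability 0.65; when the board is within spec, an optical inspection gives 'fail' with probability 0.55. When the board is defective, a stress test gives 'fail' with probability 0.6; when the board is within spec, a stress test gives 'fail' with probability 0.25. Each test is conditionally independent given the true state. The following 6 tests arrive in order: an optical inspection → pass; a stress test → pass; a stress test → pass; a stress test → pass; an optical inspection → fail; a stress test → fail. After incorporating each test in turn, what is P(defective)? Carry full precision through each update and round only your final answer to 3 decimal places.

0.100

After an optical inspection='pass': P(defective) = 0.35·0.2500 / (0.35·0.2500 + 0.45·0.7500) ≈ 0.2059
After a stress test='pass': P(defective) = 0.4·0.2059 / (0.4·0.2059 + 0.75·0.7941) ≈ 0.1215
After a stress test='pass': P(defective) = 0.4·0.1215 / (0.4·0.1215 + 0.75·0.8785) ≈ 0.0687
After a stress test='pass': P(defective) = 0.4·0.0687 / (0.4·0.0687 + 0.75·0.9313) ≈ 0.0378
After an optical inspection='fail': P(defective) = 0.65·0.0378 / (0.65·0.0378 + 0.55·0.9622) ≈ 0.0444
After a stress test='fail': P(defective) = 0.6·0.0444 / (0.6·0.0444 + 0.25·0.9556) ≈ 0.1004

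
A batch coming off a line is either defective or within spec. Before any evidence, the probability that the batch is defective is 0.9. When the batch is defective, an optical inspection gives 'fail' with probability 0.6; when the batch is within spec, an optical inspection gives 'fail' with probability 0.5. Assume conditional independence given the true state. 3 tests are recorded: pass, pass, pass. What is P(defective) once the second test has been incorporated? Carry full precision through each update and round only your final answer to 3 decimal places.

0.852

After 'pass': P(defective) = 0.4·0.9000 / (0.4·0.9000 + 0.5·0.1000) ≈ 0.8780
After 'pass': P(defective) = 0.4·0.8780 / (0.4·0.8780 + 0.5·0.1220) ≈ 0.8521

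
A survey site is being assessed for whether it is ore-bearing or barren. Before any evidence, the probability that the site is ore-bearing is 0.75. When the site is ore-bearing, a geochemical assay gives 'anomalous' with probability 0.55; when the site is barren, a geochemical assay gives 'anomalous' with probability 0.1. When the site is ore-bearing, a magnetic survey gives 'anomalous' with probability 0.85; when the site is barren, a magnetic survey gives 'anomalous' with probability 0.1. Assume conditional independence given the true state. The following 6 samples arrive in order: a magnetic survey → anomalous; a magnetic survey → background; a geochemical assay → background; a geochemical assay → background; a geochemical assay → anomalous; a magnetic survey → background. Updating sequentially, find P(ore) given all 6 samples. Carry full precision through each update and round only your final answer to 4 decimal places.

0.4934

After a magnetic survey='anomalous': P(ore) = 0.85·0.7500 / (0.85·0.7500 + 0.1·0.2500) ≈ 0.9623
After a magnetic survey='background': P(ore) = 0.15·0.9623 / (0.15·0.9623 + 0.9·0.0377) ≈ 0.8095
After a geochemical assay='background': P(ore) = 0.45·0.8095 / (0.45·0.8095 + 0.9·0.1905) ≈ 0.6800
After a geochemical assay='background': P(ore) = 0.45·0.6800 / (0.45·0.6800 + 0.9·0.3200) ≈ 0.5152
After a geochemical assay='anomalous': P(ore) = 0.55·0.5152 / (0.55·0.5152 + 0.1·0.4848) ≈ 0.8539
After a magnetic survey='background': P(ore) = 0.15·0.8539 / (0.15·0.8539 + 0.9·0.1461) ≈ 0.4934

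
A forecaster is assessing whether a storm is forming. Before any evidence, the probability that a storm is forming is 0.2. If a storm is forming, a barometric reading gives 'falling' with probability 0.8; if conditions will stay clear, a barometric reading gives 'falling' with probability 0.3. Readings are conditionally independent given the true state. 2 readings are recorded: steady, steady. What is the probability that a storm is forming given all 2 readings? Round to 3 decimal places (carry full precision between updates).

After 'steady': P(storm) = 0.2·0.2000 / (0.2·0.2000 + 0.7·0.8000) ≈ 0.0667
After 'steady': P(storm) = 0.2·0.0667 / (0.2·0.0667 + 0.7·0.9333) ≈ 0.0200

0.020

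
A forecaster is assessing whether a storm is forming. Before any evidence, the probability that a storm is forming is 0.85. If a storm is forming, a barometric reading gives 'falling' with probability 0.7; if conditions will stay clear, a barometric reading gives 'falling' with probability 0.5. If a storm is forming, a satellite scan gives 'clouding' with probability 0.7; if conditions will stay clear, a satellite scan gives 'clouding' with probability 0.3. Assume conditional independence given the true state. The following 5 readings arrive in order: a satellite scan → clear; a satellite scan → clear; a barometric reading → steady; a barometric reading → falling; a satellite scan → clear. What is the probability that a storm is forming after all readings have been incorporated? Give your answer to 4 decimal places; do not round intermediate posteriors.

0.2726

Apply Bayes' rule sequentially, carrying P(storm) forward.
After a satellite scan='clear': P(storm) = 0.3·0.8500 / (0.3·0.8500 + 0.7·0.1500) ≈ 0.7083
After a satellite scan='clear': P(storm) = 0.3·0.7083 / (0.3·0.7083 + 0.7·0.2917) ≈ 0.5100
After a barometric reading='steady': P(storm) = 0.3·0.5100 / (0.3·0.5100 + 0.5·0.4900) ≈ 0.3844
After a barometric reading='falling': P(storm) = 0.7·0.3844 / (0.7·0.3844 + 0.5·0.6156) ≈ 0.4665
After a satellite scan='clear': P(storm) = 0.3·0.4665 / (0.3·0.4665 + 0.7·0.5335) ≈ 0.2726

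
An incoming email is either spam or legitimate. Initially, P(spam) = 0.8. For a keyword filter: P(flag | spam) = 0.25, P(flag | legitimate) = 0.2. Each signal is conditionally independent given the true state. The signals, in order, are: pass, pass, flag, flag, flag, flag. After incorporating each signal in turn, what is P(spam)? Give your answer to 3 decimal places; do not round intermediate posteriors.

After 'pass': P(spam) = 0.75·0.8000 / (0.75·0.8000 + 0.8·0.2000) ≈ 0.7895
After 'pass': P(spam) = 0.75·0.7895 / (0.75·0.7895 + 0.8·0.2105) ≈ 0.7785
After 'flag': P(spam) = 0.25·0.7785 / (0.25·0.7785 + 0.2·0.2215) ≈ 0.8146
After 'flag': P(spam) = 0.25·0.8146 / (0.25·0.8146 + 0.2·0.1854) ≈ 0.8460
After 'flag': P(spam) = 0.25·0.8460 / (0.25·0.8460 + 0.2·0.1540) ≈ 0.8729
After 'flag': P(spam) = 0.25·0.8729 / (0.25·0.8729 + 0.2·0.1271) ≈ 0.8956

0.896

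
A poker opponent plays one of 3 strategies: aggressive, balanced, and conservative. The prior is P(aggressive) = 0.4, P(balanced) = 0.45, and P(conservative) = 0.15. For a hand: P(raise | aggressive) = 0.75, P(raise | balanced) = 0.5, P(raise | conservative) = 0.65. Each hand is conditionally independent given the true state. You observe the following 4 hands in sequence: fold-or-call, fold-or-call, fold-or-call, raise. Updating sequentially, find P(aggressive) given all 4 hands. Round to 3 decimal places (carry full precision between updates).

0.127

After 'fold-or-call': normaliser = 0.25·0.4000 + 0.5·0.4500 + 0.35·0.1500; P(aggressive) ≈ 0.2649, P(balanced) ≈ 0.5960, P(conservative) ≈ 0.1391
After 'fold-or-call': normaliser = 0.25·0.2649 + 0.5·0.5960 + 0.35·0.1391; P(aggressive) ≈ 0.1604, P(balanced) ≈ 0.7217, P(conservative) ≈ 0.1179
After 'fold-or-call': normaliser = 0.25·0.1604 + 0.5·0.7217 + 0.35·0.1179; P(aggressive) ≈ 0.0907, P(balanced) ≈ 0.8160, P(conservative) ≈ 0.0933
After 'raise': normaliser = 0.75·0.0907 + 0.5·0.8160 + 0.65·0.0933; P(aggressive) ≈ 0.1267, P(balanced) ≈ 0.7603, P(conservative) ≈ 0.1130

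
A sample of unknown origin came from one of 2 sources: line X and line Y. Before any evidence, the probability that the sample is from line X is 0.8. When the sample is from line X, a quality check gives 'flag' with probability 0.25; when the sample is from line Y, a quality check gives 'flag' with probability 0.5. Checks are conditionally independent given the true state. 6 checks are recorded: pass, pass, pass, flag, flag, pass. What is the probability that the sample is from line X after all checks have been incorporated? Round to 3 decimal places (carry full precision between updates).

0.835

After 'pass': P(line X) = 0.75·0.8000 / (0.75·0.8000 + 0.5·0.2000) ≈ 0.8571
After 'pass': P(line X) = 0.75·0.8571 / (0.75·0.8571 + 0.5·0.1429) ≈ 0.9000
After 'pass': P(line X) = 0.75·0.9000 / (0.75·0.9000 + 0.5·0.1000) ≈ 0.9310
After 'flag': P(line X) = 0.25·0.9310 / (0.25·0.9310 + 0.5·0.0690) ≈ 0.8710
After 'flag': P(line X) = 0.25·0.8710 / (0.25·0.8710 + 0.5·0.1290) ≈ 0.7714
After 'pass': P(line X) = 0.75·0.7714 / (0.75·0.7714 + 0.5·0.2286) ≈ 0.8351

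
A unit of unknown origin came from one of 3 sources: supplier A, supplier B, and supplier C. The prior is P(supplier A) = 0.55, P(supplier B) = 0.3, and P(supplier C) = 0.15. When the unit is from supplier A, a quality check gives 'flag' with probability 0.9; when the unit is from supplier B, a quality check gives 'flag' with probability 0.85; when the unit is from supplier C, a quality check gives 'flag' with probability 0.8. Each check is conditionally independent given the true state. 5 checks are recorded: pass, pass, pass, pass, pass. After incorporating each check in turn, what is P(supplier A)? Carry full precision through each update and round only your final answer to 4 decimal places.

0.0721

After 'pass': normaliser = 0.1·0.5500 + 0.15·0.3000 + 0.2·0.1500; P(supplier A) ≈ 0.4231, P(supplier B) ≈ 0.3462, P(supplier C) ≈ 0.2308
After 'pass': normaliser = 0.1·0.4231 + 0.15·0.3462 + 0.2·0.2308; P(supplier A) ≈ 0.3014, P(supplier B) ≈ 0.3699, P(supplier C) ≈ 0.3288
After 'pass': normaliser = 0.1·0.3014 + 0.15·0.3699 + 0.2·0.3288; P(supplier A) ≈ 0.1991, P(supplier B) ≈ 0.3665, P(supplier C) ≈ 0.4344
After 'pass': normaliser = 0.1·0.1991 + 0.15·0.3665 + 0.2·0.4344; P(supplier A) ≈ 0.1231, P(supplier B) ≈ 0.3399, P(supplier C) ≈ 0.5371
After 'pass': normaliser = 0.1·0.1231 + 0.15·0.3399 + 0.2·0.5371; P(supplier A) ≈ 0.0721, P(supplier B) ≈ 0.2986, P(supplier C) ≈ 0.6293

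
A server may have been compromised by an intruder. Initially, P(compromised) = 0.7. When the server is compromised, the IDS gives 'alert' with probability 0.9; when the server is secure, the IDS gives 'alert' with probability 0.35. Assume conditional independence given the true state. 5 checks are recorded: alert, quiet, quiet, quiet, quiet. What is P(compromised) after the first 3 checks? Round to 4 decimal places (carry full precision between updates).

After 'alert': P(compromised) = 0.9·0.7000 / (0.9·0.7000 + 0.35·0.3000) ≈ 0.8571
After 'quiet': P(compromised) = 0.1·0.8571 / (0.1·0.8571 + 0.65·0.1429) ≈ 0.4800
After 'quiet': P(compromised) = 0.1·0.4800 / (0.1·0.4800 + 0.65·0.5200) ≈ 0.1244

0.1244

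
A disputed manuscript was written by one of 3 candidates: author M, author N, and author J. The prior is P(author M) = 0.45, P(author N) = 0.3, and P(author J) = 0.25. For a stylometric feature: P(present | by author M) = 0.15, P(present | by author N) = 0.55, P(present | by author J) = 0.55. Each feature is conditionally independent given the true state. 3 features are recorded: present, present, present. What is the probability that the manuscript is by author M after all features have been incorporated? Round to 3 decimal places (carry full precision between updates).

0.016

After 'present': normaliser = 0.15·0.4500 + 0.55·0.3000 + 0.55·0.2500; P(author M) ≈ 0.1824, P(author N) ≈ 0.4459, P(author J) ≈ 0.3716
After 'present': normaliser = 0.15·0.1824 + 0.55·0.4459 + 0.55·0.3716; P(author M) ≈ 0.0574, P(author N) ≈ 0.5142, P(author J) ≈ 0.4285
After 'present': normaliser = 0.15·0.0574 + 0.55·0.5142 + 0.55·0.4285; P(author M) ≈ 0.0163, P(author N) ≈ 0.5365, P(author J) ≈ 0.4471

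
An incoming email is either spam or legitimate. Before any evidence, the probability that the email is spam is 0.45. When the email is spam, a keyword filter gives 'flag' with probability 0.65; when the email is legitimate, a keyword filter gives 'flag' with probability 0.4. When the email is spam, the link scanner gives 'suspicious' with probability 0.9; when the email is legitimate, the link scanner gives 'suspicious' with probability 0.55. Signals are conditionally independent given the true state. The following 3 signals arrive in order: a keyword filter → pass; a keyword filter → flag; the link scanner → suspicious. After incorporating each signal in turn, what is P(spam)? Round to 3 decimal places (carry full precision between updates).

After a keyword filter='pass': P(spam) = 0.35·0.4500 / (0.35·0.4500 + 0.6·0.5500) ≈ 0.3231
After a keyword filter='flag': P(spam) = 0.65·0.3231 / (0.65·0.3231 + 0.4·0.6769) ≈ 0.4368
After the link scanner='suspicious': P(spam) = 0.9·0.4368 / (0.9·0.4368 + 0.55·0.5632) ≈ 0.5593

0.559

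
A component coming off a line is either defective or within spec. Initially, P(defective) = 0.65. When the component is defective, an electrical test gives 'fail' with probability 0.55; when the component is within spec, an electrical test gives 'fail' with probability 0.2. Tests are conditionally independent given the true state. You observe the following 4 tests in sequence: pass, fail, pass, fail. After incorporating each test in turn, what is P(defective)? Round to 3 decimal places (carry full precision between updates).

0.816

After 'pass': P(defective) = 0.45·0.6500 / (0.45·0.6500 + 0.8·0.3500) ≈ 0.5109
After 'fail': P(defective) = 0.55·0.5109 / (0.55·0.5109 + 0.2·0.4891) ≈ 0.7418
After 'pass': P(defective) = 0.45·0.7418 / (0.45·0.7418 + 0.8·0.2582) ≈ 0.6177
After 'fail': P(defective) = 0.55·0.6177 / (0.55·0.6177 + 0.2·0.3823) ≈ 0.8163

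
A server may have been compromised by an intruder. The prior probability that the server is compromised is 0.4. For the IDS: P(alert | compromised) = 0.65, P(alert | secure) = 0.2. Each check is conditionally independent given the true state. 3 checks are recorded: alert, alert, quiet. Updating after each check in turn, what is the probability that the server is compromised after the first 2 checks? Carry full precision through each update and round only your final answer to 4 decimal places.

0.8756

After 'alert': P(compromised) = 0.65·0.4000 / (0.65·0.4000 + 0.2·0.6000) ≈ 0.6842
After 'alert': P(compromised) = 0.65·0.6842 / (0.65·0.6842 + 0.2·0.3158) ≈ 0.8756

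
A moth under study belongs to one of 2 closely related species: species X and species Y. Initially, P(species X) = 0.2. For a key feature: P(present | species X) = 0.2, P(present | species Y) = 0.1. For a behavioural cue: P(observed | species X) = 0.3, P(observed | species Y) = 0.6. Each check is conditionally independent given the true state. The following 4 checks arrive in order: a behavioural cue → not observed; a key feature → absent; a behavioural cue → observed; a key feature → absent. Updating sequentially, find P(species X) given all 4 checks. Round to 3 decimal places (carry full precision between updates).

0.147

After a behavioural cue='not observed': P(species X) = 0.7·0.2000 / (0.7·0.2000 + 0.4·0.8000) ≈ 0.3043
After a key feature='absent': P(species X) = 0.8·0.3043 / (0.8·0.3043 + 0.9·0.6957) ≈ 0.2800
After a behavioural cue='observed': P(species X) = 0.3·0.2800 / (0.3·0.2800 + 0.6·0.7200) ≈ 0.1628
After a key feature='absent': P(species X) = 0.8·0.1628 / (0.8·0.1628 + 0.9·0.8372) ≈ 0.1474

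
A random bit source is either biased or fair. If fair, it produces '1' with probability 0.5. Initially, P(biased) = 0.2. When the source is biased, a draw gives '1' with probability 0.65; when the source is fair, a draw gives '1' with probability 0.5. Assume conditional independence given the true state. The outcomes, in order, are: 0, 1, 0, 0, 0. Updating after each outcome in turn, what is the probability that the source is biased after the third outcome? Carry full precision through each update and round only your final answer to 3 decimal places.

After '0': P(biased) = 0.35·0.2000 / (0.35·0.2000 + 0.5·0.8000) ≈ 0.1489
After '1': P(biased) = 0.65·0.1489 / (0.65·0.1489 + 0.5·0.8511) ≈ 0.1853
After '0': P(biased) = 0.35·0.1853 / (0.35·0.1853 + 0.5·0.8147) ≈ 0.1374

0.137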